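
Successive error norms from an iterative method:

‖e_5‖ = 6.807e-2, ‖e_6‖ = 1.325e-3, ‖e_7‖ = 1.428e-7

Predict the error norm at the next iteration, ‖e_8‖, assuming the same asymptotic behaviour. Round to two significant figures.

First estimate the order: p ≈ ln(‖e_7‖/‖e_6‖) / ln(‖e_6‖/‖e_5‖) = ln(1.428e-7/1.325e-3)/ln(1.325e-3/6.807e-2) = ln(0.000107774)/ln(0.0194653) ≈ 2.3192.
Then ‖e_8‖ ≈ ‖e_7‖·(‖e_7‖/‖e_6‖)^p = 1.428e-7·(0.000107774)^2.3192 = 1.428e-7·6.28936e-10 ≈ 8.981e-17.

9.0e-17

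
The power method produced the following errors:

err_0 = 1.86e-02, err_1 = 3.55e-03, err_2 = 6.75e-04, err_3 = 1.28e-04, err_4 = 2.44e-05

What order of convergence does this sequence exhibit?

1

Consecutive ratios: err_4/err_3 = 2.44e-05/1.28e-04 = 0.190625, err_3/err_2 = 1.28e-04/6.75e-04 = 0.18963.
p ≈ ln(0.190625)/ln(0.18963) = -1.6574/-1.6627 ≈ 1.00.
So the convergence is linear (order 1).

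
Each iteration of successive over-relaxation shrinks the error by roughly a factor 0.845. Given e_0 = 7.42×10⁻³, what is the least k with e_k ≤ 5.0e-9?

85

After k steps, e_k ≈ 7.42×10⁻³·0.845^k.
Need 0.845^k ≤ 5.0e-9/7.42×10⁻³ = 6.73854e-07.
k ≥ ln(6.73854e-07)/ln(0.845) = -14.2103/-0.16842 = 84.374.
Smallest integer k = 85.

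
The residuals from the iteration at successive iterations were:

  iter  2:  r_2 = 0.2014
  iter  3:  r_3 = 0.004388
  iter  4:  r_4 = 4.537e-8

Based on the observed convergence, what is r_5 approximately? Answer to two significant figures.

First estimate the order: p ≈ ln(r_4/r_3) / ln(r_3/r_2) = ln(4.537e-8/0.004388)/ln(0.004388/0.2014) = ln(1.03396e-05)/ln(0.0217875) ≈ 3.0001.
Then r_5 ≈ r_4·(r_4/r_3)^p = 4.537e-8·(1.03396e-05)^3.0001 = 4.537e-8·1.10411e-15 ≈ 5.009e-23.

5.0e-23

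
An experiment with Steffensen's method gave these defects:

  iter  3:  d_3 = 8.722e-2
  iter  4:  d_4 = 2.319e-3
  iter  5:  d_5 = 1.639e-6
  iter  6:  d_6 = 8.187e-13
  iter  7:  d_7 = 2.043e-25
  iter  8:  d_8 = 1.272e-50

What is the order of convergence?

Consecutive ratios: d_8/d_7 = 1.272e-50/2.043e-25 = 6.22614e-26, d_7/d_6 = 2.043e-25/8.187e-13 = 2.49542e-13.
p ≈ ln(6.22614e-26)/ln(2.49542e-13) = -58.0385/-29.0191 ≈ 2.00.
So the convergence is quadratic (order 2).

2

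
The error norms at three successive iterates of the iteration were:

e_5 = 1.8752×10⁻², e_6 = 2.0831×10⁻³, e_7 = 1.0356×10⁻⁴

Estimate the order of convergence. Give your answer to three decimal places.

1.366

p ≈ ln(e_7/e_6) / ln(e_6/e_5)
  = ln(1.0356×10⁻⁴/2.0831×10⁻³) / ln(2.0831×10⁻³/1.8752×10⁻²)
  = ln(0.0497144) / ln(0.111087)
  = -3.001461 / -2.197442 ≈ 1.365889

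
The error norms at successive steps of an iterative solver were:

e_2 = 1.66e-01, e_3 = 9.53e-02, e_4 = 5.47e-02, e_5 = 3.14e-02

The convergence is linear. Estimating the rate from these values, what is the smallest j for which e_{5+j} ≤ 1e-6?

Rate ρ ≈ e_5/e_4 = 3.14e-02/5.47e-02 = 0.5740.
After j more steps, e_{5+j} ≈ 3.14e-02·ρ^j; need ρ^j ≤ 1e-6/3.14e-02 = 3.18471e-05.
j ≥ ln(3.18471e-05)/ln(0.5740) = -10.3546/-0.55513 = 18.653.
So 19 more iterations are needed.

19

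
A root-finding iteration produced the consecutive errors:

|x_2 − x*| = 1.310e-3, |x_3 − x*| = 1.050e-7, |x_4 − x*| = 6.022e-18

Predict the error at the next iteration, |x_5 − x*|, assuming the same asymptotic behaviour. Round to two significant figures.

First estimate the order: p ≈ ln(|x_4 − x*|/|x_3 − x*|) / ln(|x_3 − x*|/|x_2 − x*|) = ln(6.022e-18/1.050e-7)/ln(1.050e-7/1.310e-3) = ln(5.73524e-11)/ln(8.01527e-05) ≈ 2.5003.
Then |x_5 − x*| ≈ |x_4 − x*|·(|x_4 − x*|/|x_3 − x*|)^p = 6.022e-18·(5.73524e-11)^2.5003 = 6.022e-18·2.47347e-26 ≈ 1.49e-43.

1.5e-43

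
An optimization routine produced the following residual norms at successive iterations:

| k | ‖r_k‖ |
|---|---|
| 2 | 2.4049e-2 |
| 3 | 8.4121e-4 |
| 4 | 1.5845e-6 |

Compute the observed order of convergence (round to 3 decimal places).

p ≈ ln(‖r_4‖/‖r_3‖) / ln(‖r_3‖/‖r_2‖)
  = ln(1.5845e-6/8.4121e-4) / ln(8.4121e-4/2.4049e-2)
  = ln(0.0018836) / ln(0.034979)
  = -6.274570 / -3.353007 ≈ 1.871326

1.871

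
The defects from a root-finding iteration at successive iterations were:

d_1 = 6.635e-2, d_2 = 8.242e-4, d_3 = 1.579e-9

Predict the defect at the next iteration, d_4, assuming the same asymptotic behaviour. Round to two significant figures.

First estimate the order: p ≈ ln(d_3/d_2) / ln(d_2/d_1) = ln(1.579e-9/8.242e-4)/ln(8.242e-4/6.635e-2) = ln(1.9158e-06)/ln(0.012422) ≈ 3.0001.
Then d_4 ≈ d_3·(d_3/d_2)^p = 1.579e-9·(1.9158e-06)^3.0001 = 1.579e-9·7.02229e-18 ≈ 1.109e-26.

1.1e-26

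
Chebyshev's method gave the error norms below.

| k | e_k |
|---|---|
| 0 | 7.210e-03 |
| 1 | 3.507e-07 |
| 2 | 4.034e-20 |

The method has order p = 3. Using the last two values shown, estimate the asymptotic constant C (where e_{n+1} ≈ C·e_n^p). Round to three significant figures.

0.935

C ≈ e_2 / e_1^3
  = 4.034e-20 / (3.507e-07)^3
  = 4.034e-20 / 4.31328e-20 ≈ 0.93525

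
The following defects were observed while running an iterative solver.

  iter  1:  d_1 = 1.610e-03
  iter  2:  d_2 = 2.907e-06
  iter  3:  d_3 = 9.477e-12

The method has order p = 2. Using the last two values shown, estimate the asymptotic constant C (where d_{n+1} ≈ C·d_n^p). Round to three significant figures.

C ≈ d_3 / d_2^2
  = 9.477e-12 / (2.907e-06)^2
  = 9.477e-12 / 8.45065e-12 ≈ 1.1215

1.12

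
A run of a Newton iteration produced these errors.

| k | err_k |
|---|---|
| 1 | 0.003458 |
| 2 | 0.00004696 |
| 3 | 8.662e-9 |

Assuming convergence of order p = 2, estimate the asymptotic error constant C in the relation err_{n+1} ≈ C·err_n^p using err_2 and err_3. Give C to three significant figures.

3.93

C ≈ err_3 / err_2^2
  = 8.662e-9 / (0.00004696)^2
  = 8.662e-9 / 2.20524e-09 ≈ 3.9279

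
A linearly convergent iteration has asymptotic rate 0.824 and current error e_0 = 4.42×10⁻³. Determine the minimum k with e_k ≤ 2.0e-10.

After k steps, e_k ≈ 4.42×10⁻³·0.824^k.
Need 0.824^k ≤ 2.0e-10/4.42×10⁻³ = 4.52489e-08.
k ≥ ln(4.52489e-08)/ln(0.824) = -16.9111/-0.19358 = 87.360.
Smallest integer k = 88.

88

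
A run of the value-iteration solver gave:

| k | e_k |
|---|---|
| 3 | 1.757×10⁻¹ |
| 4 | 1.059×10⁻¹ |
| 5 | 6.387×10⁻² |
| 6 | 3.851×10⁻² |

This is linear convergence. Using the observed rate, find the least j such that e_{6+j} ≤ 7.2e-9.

Rate ρ ≈ e_6/e_5 = 3.851×10⁻²/6.387×10⁻² = 0.6029.
After j more steps, e_{6+j} ≈ 3.851×10⁻²·ρ^j; need ρ^j ≤ 7.2e-9/3.851×10⁻² = 1.86964e-07.
j ≥ ln(1.86964e-07)/ln(0.6029) = -15.4923/-0.50600 = 30.617.
So 31 more iterations are needed.

31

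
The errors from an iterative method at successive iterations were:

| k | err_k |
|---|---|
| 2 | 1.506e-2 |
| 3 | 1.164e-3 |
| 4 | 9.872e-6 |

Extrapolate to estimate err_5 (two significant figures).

First estimate the order: p ≈ ln(err_4/err_3) / ln(err_3/err_2) = ln(9.872e-6/1.164e-3)/ln(1.164e-3/1.506e-2) = ln(0.0084811)/ln(0.0772908) ≈ 1.8631.
Then err_5 ≈ err_4·(err_4/err_3)^p = 9.872e-6·(0.0084811)^1.8631 = 9.872e-6·0.000138197 ≈ 1.364e-09.

1.4e-9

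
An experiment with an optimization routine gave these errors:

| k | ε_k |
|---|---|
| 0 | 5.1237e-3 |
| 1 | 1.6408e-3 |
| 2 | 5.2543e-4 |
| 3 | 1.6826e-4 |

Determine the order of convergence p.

Consecutive ratios: ε_3/ε_2 = 1.6826e-4/5.2543e-4 = 0.320233, ε_2/ε_1 = 5.2543e-4/1.6408e-3 = 0.320228.
p ≈ ln(0.320233)/ln(0.320228) = -1.1387/-1.1387 ≈ 1.00.
So the convergence is linear (order 1).

1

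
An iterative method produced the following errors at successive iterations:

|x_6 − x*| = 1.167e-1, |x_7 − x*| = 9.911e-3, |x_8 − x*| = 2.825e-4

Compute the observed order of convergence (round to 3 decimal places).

1.443

p ≈ ln(|x_8 − x*|/|x_7 − x*|) / ln(|x_7 − x*|/|x_6 − x*|)
  = ln(2.825e-4/9.911e-3) / ln(9.911e-3/1.167e-1)
  = ln(0.0285037) / ln(0.0849272)
  = -3.557721 / -2.465961 ≈ 1.442732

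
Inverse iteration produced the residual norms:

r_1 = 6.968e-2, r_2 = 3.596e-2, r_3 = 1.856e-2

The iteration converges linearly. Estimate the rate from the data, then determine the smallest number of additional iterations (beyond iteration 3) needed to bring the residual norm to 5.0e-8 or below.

20

Rate ρ ≈ r_3/r_2 = 1.856e-2/3.596e-2 = 0.5161.
After j more steps, r_{3+j} ≈ 1.856e-2·ρ^j; need ρ^j ≤ 5.0e-8/1.856e-2 = 2.69397e-06.
j ≥ ln(2.69397e-06)/ln(0.5161) = -12.8245/-0.66145 = 19.388.
So 20 more iterations are needed.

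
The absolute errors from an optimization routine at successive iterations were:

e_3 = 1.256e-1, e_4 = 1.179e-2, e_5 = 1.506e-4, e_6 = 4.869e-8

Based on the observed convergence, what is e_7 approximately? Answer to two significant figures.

1.8e-14

First estimate the order: p ≈ ln(e_6/e_5) / ln(e_5/e_4) = ln(4.869e-8/1.506e-4)/ln(1.506e-4/1.179e-2) = ln(0.000323307)/ln(0.0127735) ≈ 1.8432.
Then e_7 ≈ e_6·(e_6/e_5)^p = 4.869e-8·(0.000323307)^1.8432 = 4.869e-8·3.68572e-07 ≈ 1.795e-14.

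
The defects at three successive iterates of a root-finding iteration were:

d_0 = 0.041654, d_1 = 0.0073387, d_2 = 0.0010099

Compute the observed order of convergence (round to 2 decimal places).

1.14

p ≈ ln(d_2/d_1) / ln(d_1/d_0)
  = ln(0.0010099/0.0073387) / ln(0.0073387/0.041654)
  = ln(0.137613) / ln(0.176182)
  = -1.98331 / -1.73624 ≈ 1.14230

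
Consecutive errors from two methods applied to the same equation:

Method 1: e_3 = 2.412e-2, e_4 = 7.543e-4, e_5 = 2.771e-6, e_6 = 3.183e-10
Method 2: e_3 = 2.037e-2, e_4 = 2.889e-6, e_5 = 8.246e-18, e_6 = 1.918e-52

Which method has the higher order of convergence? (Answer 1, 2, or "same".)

Method 1: p ≈ ln(3.183e-10/2.771e-6)/ln(2.771e-6/7.543e-4) ≈ 1.62.
Method 2: p ≈ ln(1.918e-52/8.246e-18)/ln(8.246e-18/2.889e-6) ≈ 3.00.
Method 2 has the higher order (≈3.0 vs ≈1.6).

2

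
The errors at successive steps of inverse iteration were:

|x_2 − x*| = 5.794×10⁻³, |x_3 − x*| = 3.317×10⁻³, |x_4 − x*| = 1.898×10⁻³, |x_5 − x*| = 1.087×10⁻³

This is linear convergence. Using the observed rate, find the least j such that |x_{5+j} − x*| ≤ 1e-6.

13

Rate ρ ≈ |x_5 − x*|/|x_4 − x*| = 1.087×10⁻³/1.898×10⁻³ = 0.5727.
After j more steps, |x_{5+j} − x*| ≈ 1.087×10⁻³·ρ^j; need ρ^j ≤ 1e-6/1.087×10⁻³ = 0.000919963.
j ≥ ln(0.000919963)/ln(0.5727) = -6.9912/-0.55739 = 12.543.
So 13 more iterations are needed.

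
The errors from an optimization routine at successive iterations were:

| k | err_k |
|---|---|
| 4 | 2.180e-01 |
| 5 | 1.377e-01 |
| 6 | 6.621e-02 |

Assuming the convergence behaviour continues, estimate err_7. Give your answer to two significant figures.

First estimate the order: p ≈ ln(err_6/err_5) / ln(err_5/err_4) = ln(6.621e-02/1.377e-01)/ln(1.377e-01/2.180e-01) = ln(0.480828)/ln(0.631651) ≈ 1.5939.
Then err_7 ≈ err_6·(err_6/err_5)^p = 6.621e-02·(0.480828)^1.5939 = 6.621e-02·0.31126 ≈ 0.02061.

2.1e-2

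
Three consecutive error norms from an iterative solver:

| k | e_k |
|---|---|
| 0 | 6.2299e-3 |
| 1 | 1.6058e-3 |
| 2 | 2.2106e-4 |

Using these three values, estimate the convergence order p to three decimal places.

p ≈ ln(e_2/e_1) / ln(e_1/e_0)
  = ln(2.2106e-4/1.6058e-3) / ln(1.6058e-3/6.2299e-3)
  = ln(0.137663) / ln(0.257757)
  = -1.982947 / -1.355738 ≈ 1.462633

1.463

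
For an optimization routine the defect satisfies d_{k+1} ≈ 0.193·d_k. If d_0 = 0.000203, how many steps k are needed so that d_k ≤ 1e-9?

After k steps, d_k ≈ 0.000203·0.193^k.
Need 0.193^k ≤ 1e-9/0.000203 = 4.92611e-06.
k ≥ ln(4.92611e-06)/ln(0.193) = -12.2210/-1.64507 = 7.429.
Smallest integer k = 8.

8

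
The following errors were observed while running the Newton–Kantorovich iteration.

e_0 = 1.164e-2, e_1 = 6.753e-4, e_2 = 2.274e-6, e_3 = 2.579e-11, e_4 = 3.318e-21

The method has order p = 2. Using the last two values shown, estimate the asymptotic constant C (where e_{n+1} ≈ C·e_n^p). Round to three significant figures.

C ≈ e_4 / e_3^2
  = 3.318e-21 / (2.579e-11)^2
  = 3.318e-21 / 6.65124e-22 ≈ 4.9885

4.99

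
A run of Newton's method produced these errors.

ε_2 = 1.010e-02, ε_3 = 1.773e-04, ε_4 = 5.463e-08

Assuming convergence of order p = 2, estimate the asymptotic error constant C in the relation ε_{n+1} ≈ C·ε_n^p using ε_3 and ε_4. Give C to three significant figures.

C ≈ ε_4 / ε_3^2
  = 5.463e-08 / (1.773e-04)^2
  = 5.463e-08 / 3.14353e-08 ≈ 1.7379

1.74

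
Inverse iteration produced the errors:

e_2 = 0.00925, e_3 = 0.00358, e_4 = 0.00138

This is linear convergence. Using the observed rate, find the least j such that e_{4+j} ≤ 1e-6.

8

Rate ρ ≈ e_4/e_3 = 0.00138/0.00358 = 0.3855.
After j more steps, e_{4+j} ≈ 0.00138·ρ^j; need ρ^j ≤ 1e-6/0.00138 = 0.000724638.
j ≥ ln(0.000724638)/ln(0.3855) = -7.2298/-0.95321 = 7.585.
So 8 more iterations are needed.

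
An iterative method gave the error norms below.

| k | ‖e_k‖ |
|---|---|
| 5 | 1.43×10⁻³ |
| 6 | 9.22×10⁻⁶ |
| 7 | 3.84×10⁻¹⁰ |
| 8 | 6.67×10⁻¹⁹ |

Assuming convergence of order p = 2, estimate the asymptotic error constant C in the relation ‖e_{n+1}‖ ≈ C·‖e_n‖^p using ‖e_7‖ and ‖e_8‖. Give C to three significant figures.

4.52

C ≈ ‖e_8‖ / ‖e_7‖^2
  = 6.67×10⁻¹⁹ / (3.84×10⁻¹⁰)^2
  = 6.67×10⁻¹⁹ / 1.47456e-19 ≈ 4.5234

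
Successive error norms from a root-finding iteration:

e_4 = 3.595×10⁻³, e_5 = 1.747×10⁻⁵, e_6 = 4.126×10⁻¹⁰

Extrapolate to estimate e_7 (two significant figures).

First estimate the order: p ≈ ln(e_6/e_5) / ln(e_5/e_4) = ln(4.126×10⁻¹⁰/1.747×10⁻⁵)/ln(1.747×10⁻⁵/3.595×10⁻³) = ln(2.36176e-05)/ln(0.00485953) ≈ 2.0000.
Then e_7 ≈ e_6·(e_6/e_5)^p = 4.126×10⁻¹⁰·(2.36176e-05)^2.0000 = 4.126×10⁻¹⁰·5.57791e-10 ≈ 2.301e-19.

2.3e-19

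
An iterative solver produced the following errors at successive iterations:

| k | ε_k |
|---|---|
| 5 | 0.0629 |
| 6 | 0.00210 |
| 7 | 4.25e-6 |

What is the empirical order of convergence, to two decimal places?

1.82

p ≈ ln(ε_7/ε_6) / ln(ε_6/ε_5)
  = ln(4.25e-6/0.00210) / ln(0.00210/0.0629)
  = ln(0.00202381) / ln(0.0333863)
  = -6.20277 / -3.39961 ≈ 1.82455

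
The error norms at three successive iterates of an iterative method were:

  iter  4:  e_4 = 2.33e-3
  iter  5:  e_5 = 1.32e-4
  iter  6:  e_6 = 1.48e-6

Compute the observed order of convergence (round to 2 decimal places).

p ≈ ln(e_6/e_5) / ln(e_5/e_4)
  = ln(1.48e-6/1.32e-4) / ln(1.32e-4/2.33e-3)
  = ln(0.0112121) / ln(0.0566524)
  = -4.49076 / -2.87082 ≈ 1.56428

1.56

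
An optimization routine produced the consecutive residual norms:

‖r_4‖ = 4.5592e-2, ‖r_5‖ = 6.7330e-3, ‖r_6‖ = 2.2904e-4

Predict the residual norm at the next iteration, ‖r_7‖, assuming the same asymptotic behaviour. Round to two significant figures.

5.8e-7

First estimate the order: p ≈ ln(‖r_6‖/‖r_5‖) / ln(‖r_5‖/‖r_4‖) = ln(2.2904e-4/6.7330e-3)/ln(6.7330e-3/4.5592e-2) = ln(0.0340175)/ln(0.147679) ≈ 1.7676.
Then ‖r_7‖ ≈ ‖r_6‖·(‖r_6‖/‖r_5‖)^p = 2.2904e-4·(0.0340175)^1.7676 = 2.2904e-4·0.00253885 ≈ 5.815e-07.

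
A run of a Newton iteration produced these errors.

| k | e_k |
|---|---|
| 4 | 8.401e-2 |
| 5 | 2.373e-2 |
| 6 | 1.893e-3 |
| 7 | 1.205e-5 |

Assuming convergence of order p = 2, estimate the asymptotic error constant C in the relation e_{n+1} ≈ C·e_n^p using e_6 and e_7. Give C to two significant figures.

3.4

C ≈ e_7 / e_6^2
  = 1.205e-5 / (1.893e-3)^2
  = 1.205e-5 / 3.58345e-06 ≈ 3.3627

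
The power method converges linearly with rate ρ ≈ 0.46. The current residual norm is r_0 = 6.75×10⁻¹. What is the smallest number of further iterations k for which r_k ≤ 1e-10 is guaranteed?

After k steps, r_k ≈ 6.75×10⁻¹·0.46^k.
Need 0.46^k ≤ 1e-10/6.75×10⁻¹ = 1.48148e-10.
k ≥ ln(1.48148e-10)/ln(0.46) = -22.6328/-0.77653 = 29.146.
Smallest integer k = 30.

30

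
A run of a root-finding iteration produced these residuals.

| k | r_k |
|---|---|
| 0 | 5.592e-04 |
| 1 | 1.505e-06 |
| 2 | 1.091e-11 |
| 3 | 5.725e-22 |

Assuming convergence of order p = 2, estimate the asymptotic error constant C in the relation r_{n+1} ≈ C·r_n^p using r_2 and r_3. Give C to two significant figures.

4.8

C ≈ r_3 / r_2^2
  = 5.725e-22 / (1.091e-11)^2
  = 5.725e-22 / 1.19028e-22 ≈ 4.8098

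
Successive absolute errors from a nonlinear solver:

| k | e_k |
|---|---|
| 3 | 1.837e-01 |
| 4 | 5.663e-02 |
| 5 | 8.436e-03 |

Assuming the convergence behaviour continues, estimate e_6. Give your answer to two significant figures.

First estimate the order: p ≈ ln(e_5/e_4) / ln(e_4/e_3) = ln(8.436e-03/5.663e-02)/ln(5.663e-02/1.837e-01) = ln(0.148967)/ln(0.308274) ≈ 1.6180.
Then e_6 ≈ e_5·(e_5/e_4)^p = 8.436e-03·(0.148967)^1.6180 = 8.436e-03·0.0459261 ≈ 0.0003874.

3.9e-4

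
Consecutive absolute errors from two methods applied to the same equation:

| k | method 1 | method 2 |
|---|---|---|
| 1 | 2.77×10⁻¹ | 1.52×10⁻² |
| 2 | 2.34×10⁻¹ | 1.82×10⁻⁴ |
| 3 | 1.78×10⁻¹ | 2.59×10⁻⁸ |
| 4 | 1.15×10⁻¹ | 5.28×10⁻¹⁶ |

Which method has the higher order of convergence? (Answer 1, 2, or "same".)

2

Method 1: p ≈ ln(1.15×10⁻¹/1.78×10⁻¹)/ln(1.78×10⁻¹/2.34×10⁻¹) ≈ 1.60.
Method 2: p ≈ ln(5.28×10⁻¹⁶/2.59×10⁻⁸)/ln(2.59×10⁻⁸/1.82×10⁻⁴) ≈ 2.00.
Method 2 has the higher order (≈2.0 vs ≈1.6).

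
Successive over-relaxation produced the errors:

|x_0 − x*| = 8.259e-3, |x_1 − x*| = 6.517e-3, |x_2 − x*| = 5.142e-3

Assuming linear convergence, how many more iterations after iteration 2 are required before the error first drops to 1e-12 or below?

95

Rate ρ ≈ |x_2 − x*|/|x_1 − x*| = 5.142e-3/6.517e-3 = 0.7890.
After j more steps, |x_{2+j} − x*| ≈ 5.142e-3·ρ^j; need ρ^j ≤ 1e-12/5.142e-3 = 1.94477e-10.
j ≥ ln(1.94477e-10)/ln(0.7890) = -22.3607/-0.23699 = 94.353.
So 95 more iterations are needed.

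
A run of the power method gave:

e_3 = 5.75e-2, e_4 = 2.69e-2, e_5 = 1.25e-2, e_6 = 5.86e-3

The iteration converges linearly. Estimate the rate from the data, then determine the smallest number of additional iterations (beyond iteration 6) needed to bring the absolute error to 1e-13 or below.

Rate ρ ≈ e_6/e_5 = 5.86e-3/1.25e-2 = 0.4688.
After j more steps, e_{6+j} ≈ 5.86e-3·ρ^j; need ρ^j ≤ 1e-13/5.86e-3 = 1.70648e-11.
j ≥ ln(1.70648e-11)/ln(0.4688) = -24.7940/-0.75758 = 32.728.
So 33 more iterations are needed.

33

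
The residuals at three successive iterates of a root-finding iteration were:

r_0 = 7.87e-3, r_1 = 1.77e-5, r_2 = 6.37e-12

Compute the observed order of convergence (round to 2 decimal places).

2.43

p ≈ ln(r_2/r_1) / ln(r_1/r_0)
  = ln(6.37e-12/1.77e-5) / ln(1.77e-5/7.87e-3)
  = ln(3.59887e-07) / ln(0.00224905)
  = -14.83748 / -6.09725 ≈ 2.43347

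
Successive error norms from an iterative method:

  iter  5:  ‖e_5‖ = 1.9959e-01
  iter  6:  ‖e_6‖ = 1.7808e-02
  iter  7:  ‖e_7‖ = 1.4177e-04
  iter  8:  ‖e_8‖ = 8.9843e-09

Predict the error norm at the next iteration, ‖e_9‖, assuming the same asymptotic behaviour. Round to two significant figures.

3.6e-17

First estimate the order: p ≈ ln(‖e_8‖/‖e_7‖) / ln(‖e_7‖/‖e_6‖) = ln(8.9843e-09/1.4177e-04)/ln(1.4177e-04/1.7808e-02) = ln(6.33724e-05)/ln(0.00796103) ≈ 2.0000.
Then ‖e_9‖ ≈ ‖e_8‖·(‖e_8‖/‖e_7‖)^p = 8.9843e-09·(6.33724e-05)^2.0000 = 8.9843e-09·4.01606e-09 ≈ 3.608e-17.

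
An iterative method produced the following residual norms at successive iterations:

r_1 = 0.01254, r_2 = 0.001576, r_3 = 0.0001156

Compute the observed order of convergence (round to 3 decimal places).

p ≈ ln(r_3/r_2) / ln(r_2/r_1)
  = ln(0.0001156/0.001576) / ln(0.001576/0.01254)
  = ln(0.0733503) / ln(0.125678)
  = -2.612509 / -2.074032 ≈ 1.259628

1.260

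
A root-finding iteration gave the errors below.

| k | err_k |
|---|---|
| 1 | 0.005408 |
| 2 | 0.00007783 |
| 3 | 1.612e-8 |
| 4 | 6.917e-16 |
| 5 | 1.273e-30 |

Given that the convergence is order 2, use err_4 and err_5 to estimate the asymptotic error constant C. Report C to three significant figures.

C ≈ err_5 / err_4^2
  = 1.273e-30 / (6.917e-16)^2
  = 1.273e-30 / 4.78449e-31 ≈ 2.6607

2.66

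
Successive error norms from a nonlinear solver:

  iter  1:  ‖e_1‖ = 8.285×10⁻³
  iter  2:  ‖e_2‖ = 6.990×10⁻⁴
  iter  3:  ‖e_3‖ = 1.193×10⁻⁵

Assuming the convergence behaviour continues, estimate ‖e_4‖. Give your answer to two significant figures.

1.5e-8

First estimate the order: p ≈ ln(‖e_3‖/‖e_2‖) / ln(‖e_2‖/‖e_1‖) = ln(1.193×10⁻⁵/6.990×10⁻⁴)/ln(6.990×10⁻⁴/8.285×10⁻³) = ln(0.0170672)/ln(0.0843693) ≈ 1.6463.
Then ‖e_4‖ ≈ ‖e_3‖·(‖e_3‖/‖e_2‖)^p = 1.193×10⁻⁵·(0.0170672)^1.6463 = 1.193×10⁻⁵·0.00122916 ≈ 1.466e-08.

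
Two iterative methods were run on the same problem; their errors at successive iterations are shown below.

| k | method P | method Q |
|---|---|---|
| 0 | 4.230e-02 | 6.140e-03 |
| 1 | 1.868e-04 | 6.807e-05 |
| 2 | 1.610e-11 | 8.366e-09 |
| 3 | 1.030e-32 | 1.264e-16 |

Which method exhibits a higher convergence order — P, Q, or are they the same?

P

Method P: p ≈ ln(1.030e-32/1.610e-11)/ln(1.610e-11/1.868e-04) ≈ 3.00.
Method Q: p ≈ ln(1.264e-16/8.366e-09)/ln(8.366e-09/6.807e-05) ≈ 2.00.
Method P has the higher order (≈3.0 vs ≈2.0).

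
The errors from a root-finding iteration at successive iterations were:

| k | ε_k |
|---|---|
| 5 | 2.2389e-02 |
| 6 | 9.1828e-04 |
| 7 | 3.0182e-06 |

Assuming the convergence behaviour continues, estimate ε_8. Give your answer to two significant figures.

First estimate the order: p ≈ ln(ε_7/ε_6) / ln(ε_6/ε_5) = ln(3.0182e-06/9.1828e-04)/ln(9.1828e-04/2.2389e-02) = ln(0.0032868)/ln(0.0410148) ≈ 1.7903.
Then ε_8 ≈ ε_7·(ε_7/ε_6)^p = 3.0182e-06·(0.0032868)^1.7903 = 3.0182e-06·3.58327e-05 ≈ 1.082e-10.

1.1e-10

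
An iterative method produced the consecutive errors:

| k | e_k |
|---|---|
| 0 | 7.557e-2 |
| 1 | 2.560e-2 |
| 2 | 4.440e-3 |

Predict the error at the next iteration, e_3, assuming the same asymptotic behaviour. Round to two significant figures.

2.6e-4

First estimate the order: p ≈ ln(e_2/e_1) / ln(e_1/e_0) = ln(4.440e-3/2.560e-2)/ln(2.560e-2/7.557e-2) = ln(0.173437)/ln(0.338759) ≈ 1.6185.
Then e_3 ≈ e_2·(e_2/e_1)^p = 4.440e-3·(0.173437)^1.6185 = 4.440e-3·0.0586882 ≈ 0.0002606.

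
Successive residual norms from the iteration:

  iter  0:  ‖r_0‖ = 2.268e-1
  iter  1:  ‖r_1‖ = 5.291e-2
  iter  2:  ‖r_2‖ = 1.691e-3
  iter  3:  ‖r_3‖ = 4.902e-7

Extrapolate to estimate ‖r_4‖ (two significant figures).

2.1e-15

First estimate the order: p ≈ ln(‖r_3‖/‖r_2‖) / ln(‖r_2‖/‖r_1‖) = ln(4.902e-7/1.691e-3)/ln(1.691e-3/5.291e-2) = ln(0.000289888)/ln(0.0319599) ≈ 2.3658.
Then ‖r_4‖ ≈ ‖r_3‖·(‖r_3‖/‖r_2‖)^p = 4.902e-7·(0.000289888)^2.3658 = 4.902e-7·4.26918e-09 ≈ 2.093e-15.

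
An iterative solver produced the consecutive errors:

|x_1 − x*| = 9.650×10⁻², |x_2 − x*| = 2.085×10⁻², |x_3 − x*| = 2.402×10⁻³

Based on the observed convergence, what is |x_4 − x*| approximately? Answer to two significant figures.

First estimate the order: p ≈ ln(|x_3 − x*|/|x_2 − x*|) / ln(|x_2 − x*|/|x_1 − x*|) = ln(2.402×10⁻³/2.085×10⁻²)/ln(2.085×10⁻²/9.650×10⁻²) = ln(0.115204)/ln(0.216062) ≈ 1.4104.
Then |x_4 − x*| ≈ |x_3 − x*|·(|x_3 − x*|/|x_2 − x*|)^p = 2.402×10⁻³·(0.115204)^1.4104 = 2.402×10⁻³·0.0474563 ≈ 0.000114.

1.1e-4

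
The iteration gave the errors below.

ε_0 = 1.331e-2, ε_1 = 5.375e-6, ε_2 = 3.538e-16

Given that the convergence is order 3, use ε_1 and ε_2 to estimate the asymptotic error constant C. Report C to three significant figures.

2.28

C ≈ ε_2 / ε_1^3
  = 3.538e-16 / (5.375e-6)^3
  = 3.538e-16 / 1.55287e-16 ≈ 2.2784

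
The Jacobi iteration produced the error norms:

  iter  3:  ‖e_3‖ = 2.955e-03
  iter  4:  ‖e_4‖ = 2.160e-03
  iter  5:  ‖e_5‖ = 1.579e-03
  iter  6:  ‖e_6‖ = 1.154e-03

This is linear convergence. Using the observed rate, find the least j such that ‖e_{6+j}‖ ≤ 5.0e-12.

Rate ρ ≈ ‖e_6‖/‖e_5‖ = 1.154e-03/1.579e-03 = 0.7308.
After j more steps, ‖e_{6+j}‖ ≈ 1.154e-03·ρ^j; need ρ^j ≤ 5.0e-12/1.154e-03 = 4.33276e-09.
j ≥ ln(4.33276e-09)/ln(0.7308) = -19.2571/-0.31362 = 61.403.
So 62 more iterations are needed.

62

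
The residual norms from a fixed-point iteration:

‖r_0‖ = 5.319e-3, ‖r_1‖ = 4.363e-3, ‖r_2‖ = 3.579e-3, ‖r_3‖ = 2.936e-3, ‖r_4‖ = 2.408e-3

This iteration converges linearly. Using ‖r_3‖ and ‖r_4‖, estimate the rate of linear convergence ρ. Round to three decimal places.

ρ ≈ ‖r_4‖/‖r_3‖ = 2.408e-3/2.936e-3 = 0.82016

0.820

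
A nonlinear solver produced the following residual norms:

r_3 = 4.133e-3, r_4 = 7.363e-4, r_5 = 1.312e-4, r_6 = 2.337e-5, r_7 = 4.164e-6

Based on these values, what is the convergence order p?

Consecutive ratios: r_7/r_6 = 4.164e-6/2.337e-5 = 0.178177, r_6/r_5 = 2.337e-5/1.312e-4 = 0.178125.
p ≈ ln(0.178177)/ln(0.178125) = -1.7250/-1.7253 ≈ 1.00.
So the convergence is linear (order 1).

1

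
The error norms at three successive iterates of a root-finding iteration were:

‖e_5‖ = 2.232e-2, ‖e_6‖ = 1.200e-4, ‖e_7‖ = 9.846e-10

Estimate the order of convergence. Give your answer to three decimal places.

2.241

p ≈ ln(‖e_7‖/‖e_6‖) / ln(‖e_6‖/‖e_5‖)
  = ln(9.846e-10/1.200e-4) / ln(1.200e-4/2.232e-2)
  = ln(8.205e-06) / ln(0.00537634)
  = -11.710767 / -5.225747 ≈ 2.240975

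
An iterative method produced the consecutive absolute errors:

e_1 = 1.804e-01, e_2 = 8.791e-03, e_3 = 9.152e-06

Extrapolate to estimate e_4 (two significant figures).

First estimate the order: p ≈ ln(e_3/e_2) / ln(e_2/e_1) = ln(9.152e-06/8.791e-03)/ln(8.791e-03/1.804e-01) = ln(0.00104106)/ln(0.0487306) ≈ 2.2729.
Then e_4 ≈ e_3·(e_3/e_2)^p = 9.152e-06·(0.00104106)^2.2729 = 9.152e-06·1.66349e-07 ≈ 1.522e-12.

1.5e-12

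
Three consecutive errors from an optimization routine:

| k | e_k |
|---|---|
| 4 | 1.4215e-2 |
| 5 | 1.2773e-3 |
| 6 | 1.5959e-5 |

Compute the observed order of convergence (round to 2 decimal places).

1.82

p ≈ ln(e_6/e_5) / ln(e_5/e_4)
  = ln(1.5959e-5/1.2773e-3) / ln(1.2773e-3/1.4215e-2)
  = ln(0.0124943) / ln(0.0898558)
  = -4.38248 / -2.40955 ≈ 1.81880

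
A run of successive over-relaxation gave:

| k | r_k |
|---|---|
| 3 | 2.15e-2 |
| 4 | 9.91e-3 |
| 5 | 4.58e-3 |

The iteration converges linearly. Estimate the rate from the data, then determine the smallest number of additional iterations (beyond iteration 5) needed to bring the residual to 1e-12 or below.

29

Rate ρ ≈ r_5/r_4 = 4.58e-3/9.91e-3 = 0.4622.
After j more steps, r_{5+j} ≈ 4.58e-3·ρ^j; need ρ^j ≤ 1e-12/4.58e-3 = 2.18341e-10.
j ≥ ln(2.18341e-10)/ln(0.4622) = -22.2450/-0.77176 = 28.824.
So 29 more iterations are needed.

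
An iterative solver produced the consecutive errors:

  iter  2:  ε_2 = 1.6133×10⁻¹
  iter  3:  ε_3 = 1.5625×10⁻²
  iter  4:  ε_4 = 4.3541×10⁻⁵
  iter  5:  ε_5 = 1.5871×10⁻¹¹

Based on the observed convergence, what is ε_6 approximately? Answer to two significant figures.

9.5e-28

First estimate the order: p ≈ ln(ε_5/ε_4) / ln(ε_4/ε_3) = ln(1.5871×10⁻¹¹/4.3541×10⁻⁵)/ln(4.3541×10⁻⁵/1.5625×10⁻²) = ln(3.64507e-07)/ln(0.00278662) ≈ 2.5200.
Then ε_6 ≈ ε_5·(ε_5/ε_4)^p = 1.5871×10⁻¹¹·(3.64507e-07)^2.5200 = 1.5871×10⁻¹¹·5.96347e-17 ≈ 9.465e-28.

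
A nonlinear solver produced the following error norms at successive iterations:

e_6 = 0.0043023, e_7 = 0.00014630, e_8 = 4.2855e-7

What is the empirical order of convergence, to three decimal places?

p ≈ ln(e_8/e_7) / ln(e_7/e_6)
  = ln(4.2855e-7/0.00014630) / ln(0.00014630/0.0043023)
  = ln(0.00292925) / ln(0.0340051)
  = -5.833009 / -3.381245 ≈ 1.725107

1.725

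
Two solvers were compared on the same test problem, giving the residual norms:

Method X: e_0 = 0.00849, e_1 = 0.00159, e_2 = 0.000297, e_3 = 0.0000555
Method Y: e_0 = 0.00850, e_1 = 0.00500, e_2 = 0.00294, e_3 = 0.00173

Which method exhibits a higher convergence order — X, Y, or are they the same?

same

Method X: p ≈ ln(0.0000555/0.000297)/ln(0.000297/0.00159) ≈ 1.00.
Method Y: p ≈ ln(0.00173/0.00294)/ln(0.00294/0.00500) ≈ 1.00.
Both orders ≈ 1.0 — effectively the same.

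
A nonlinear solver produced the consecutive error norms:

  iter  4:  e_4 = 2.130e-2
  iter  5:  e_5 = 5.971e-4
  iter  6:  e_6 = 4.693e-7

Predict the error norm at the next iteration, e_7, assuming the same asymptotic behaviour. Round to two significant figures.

First estimate the order: p ≈ ln(e_6/e_5) / ln(e_5/e_4) = ln(4.693e-7/5.971e-4)/ln(5.971e-4/2.130e-2) = ln(0.000785965)/ln(0.0280329) ≈ 2.0000.
Then e_7 ≈ e_6·(e_6/e_5)^p = 4.693e-7·(0.000785965)^2.0000 = 4.693e-7·6.17741e-07 ≈ 2.899e-13.

2.9e-13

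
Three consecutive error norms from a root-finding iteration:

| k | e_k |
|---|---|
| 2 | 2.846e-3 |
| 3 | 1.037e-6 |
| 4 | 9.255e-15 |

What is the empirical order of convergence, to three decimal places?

p ≈ ln(e_4/e_3) / ln(e_3/e_2)
  = ln(9.255e-15/1.037e-6) / ln(1.037e-6/2.846e-3)
  = ln(8.92478e-09) / ln(0.000364371)
  = -18.534434 / -7.917338 ≈ 2.340993

2.341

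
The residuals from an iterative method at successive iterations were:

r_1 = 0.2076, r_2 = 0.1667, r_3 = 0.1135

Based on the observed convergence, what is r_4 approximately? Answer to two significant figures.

5.8e-2

First estimate the order: p ≈ ln(r_3/r_2) / ln(r_2/r_1) = ln(0.1135/0.1667)/ln(0.1667/0.2076) = ln(0.680864)/ln(0.802987) ≈ 1.7519.
Then r_4 ≈ r_3·(r_3/r_2)^p = 0.1135·(0.680864)^1.7519 = 0.1135·0.509963 ≈ 0.05788.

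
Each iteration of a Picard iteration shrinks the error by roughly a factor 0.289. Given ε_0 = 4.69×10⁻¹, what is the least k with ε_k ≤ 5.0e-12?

After k steps, ε_k ≈ 4.69×10⁻¹·0.289^k.
Need 0.289^k ≤ 5.0e-12/4.69×10⁻¹ = 1.0661e-11.
k ≥ ln(1.0661e-11)/ln(0.289) = -25.2644/-1.24133 = 20.353.
Smallest integer k = 21.

21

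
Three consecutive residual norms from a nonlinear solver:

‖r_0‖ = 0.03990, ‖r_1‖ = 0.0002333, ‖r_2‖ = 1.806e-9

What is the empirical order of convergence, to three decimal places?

p ≈ ln(‖r_2‖/‖r_1‖) / ln(‖r_1‖/‖r_0‖)
  = ln(1.806e-9/0.0002333) / ln(0.0002333/0.03990)
  = ln(7.74111e-06) / ln(0.00584712)
  = -11.768965 / -5.141806 ≈ 2.288878

2.289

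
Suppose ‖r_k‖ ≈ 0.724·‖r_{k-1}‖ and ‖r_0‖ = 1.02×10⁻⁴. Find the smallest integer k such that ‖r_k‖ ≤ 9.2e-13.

58

After k steps, ‖r_k‖ ≈ 1.02×10⁻⁴·0.724^k.
Need 0.724^k ≤ 9.2e-13/1.02×10⁻⁴ = 9.01961e-09.
k ≥ ln(9.01961e-09)/ln(0.724) = -18.5239/-0.32296 = 57.357.
Smallest integer k = 58.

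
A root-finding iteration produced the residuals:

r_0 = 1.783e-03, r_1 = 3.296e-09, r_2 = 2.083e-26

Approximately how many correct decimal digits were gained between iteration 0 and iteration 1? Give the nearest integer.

6

Digits gained ≈ log₁₀(r_0/r_1) = log₁₀(1.783e-03/3.296e-09) = log₁₀(540959) ≈ 5.733.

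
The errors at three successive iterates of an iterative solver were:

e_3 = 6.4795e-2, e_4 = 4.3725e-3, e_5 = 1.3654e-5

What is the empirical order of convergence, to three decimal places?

p ≈ ln(e_5/e_4) / ln(e_4/e_3)
  = ln(1.3654e-5/4.3725e-3) / ln(4.3725e-3/6.4795e-2)
  = ln(0.0031227) / ln(0.0674821)
  = -5.769057 / -2.695893 ≈ 2.139943

2.140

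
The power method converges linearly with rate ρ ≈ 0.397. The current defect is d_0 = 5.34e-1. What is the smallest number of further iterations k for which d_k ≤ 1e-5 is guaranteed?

12

After k steps, d_k ≈ 5.34e-1·0.397^k.
Need 0.397^k ≤ 1e-5/5.34e-1 = 1.87266e-05.
k ≥ ln(1.87266e-05)/ln(0.397) = -10.8856/-0.92382 = 11.783.
Smallest integer k = 12.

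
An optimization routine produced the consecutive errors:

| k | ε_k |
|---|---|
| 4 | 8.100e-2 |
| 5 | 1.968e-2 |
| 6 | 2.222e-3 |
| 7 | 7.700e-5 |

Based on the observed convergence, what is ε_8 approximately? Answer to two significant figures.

First estimate the order: p ≈ ln(ε_7/ε_6) / ln(ε_6/ε_5) = ln(7.700e-5/2.222e-3)/ln(2.222e-3/1.968e-2) = ln(0.0346535)/ln(0.112907) ≈ 1.5415.
Then ε_8 ≈ ε_7·(ε_7/ε_6)^p = 7.700e-5·(0.0346535)^1.5415 = 7.700e-5·0.00561074 ≈ 4.32e-07.

4.3e-7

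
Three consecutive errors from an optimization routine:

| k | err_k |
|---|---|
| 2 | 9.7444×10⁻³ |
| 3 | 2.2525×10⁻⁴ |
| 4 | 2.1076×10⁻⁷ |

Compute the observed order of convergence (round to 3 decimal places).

1.851

p ≈ ln(err_4/err_3) / ln(err_3/err_2)
  = ln(2.1076×10⁻⁷/2.2525×10⁻⁴) / ln(2.2525×10⁻⁴/9.7444×10⁻³)
  = ln(0.000935671) / ln(0.0231158)
  = -6.974247 / -3.767239 ≈ 1.851289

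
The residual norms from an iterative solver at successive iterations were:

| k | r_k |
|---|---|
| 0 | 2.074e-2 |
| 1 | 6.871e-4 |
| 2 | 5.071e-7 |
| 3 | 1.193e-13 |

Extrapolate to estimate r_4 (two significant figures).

First estimate the order: p ≈ ln(r_3/r_2) / ln(r_2/r_1) = ln(1.193e-13/5.071e-7)/ln(5.071e-7/6.871e-4) = ln(2.35259e-07)/ln(0.000738029) ≈ 2.1164.
Then r_4 ≈ r_3·(r_3/r_2)^p = 1.193e-13·(2.35259e-07)^2.1164 = 1.193e-13·9.36571e-15 ≈ 1.117e-27.

1.1e-27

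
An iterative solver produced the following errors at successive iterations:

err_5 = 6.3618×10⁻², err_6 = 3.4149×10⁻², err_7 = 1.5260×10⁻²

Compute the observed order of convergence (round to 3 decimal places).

p ≈ ln(err_7/err_6) / ln(err_6/err_5)
  = ln(1.5260×10⁻²/3.4149×10⁻²) / ln(3.4149×10⁻²/6.3618×10⁻²)
  = ln(0.446865) / ln(0.536782)
  = -0.805499 / -0.622163 ≈ 1.294675

1.295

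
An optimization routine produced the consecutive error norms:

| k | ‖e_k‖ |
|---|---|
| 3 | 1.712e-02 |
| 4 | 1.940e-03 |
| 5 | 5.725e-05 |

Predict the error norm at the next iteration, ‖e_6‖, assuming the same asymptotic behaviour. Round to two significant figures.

First estimate the order: p ≈ ln(‖e_5‖/‖e_4‖) / ln(‖e_4‖/‖e_3‖) = ln(5.725e-05/1.940e-03)/ln(1.940e-03/1.712e-02) = ln(0.0295103)/ln(0.113318) ≈ 1.6179.
Then ‖e_6‖ ≈ ‖e_5‖·(‖e_5‖/‖e_4‖)^p = 5.725e-05·(0.0295103)^1.6179 = 5.725e-05·0.00334634 ≈ 1.916e-07.

1.9e-7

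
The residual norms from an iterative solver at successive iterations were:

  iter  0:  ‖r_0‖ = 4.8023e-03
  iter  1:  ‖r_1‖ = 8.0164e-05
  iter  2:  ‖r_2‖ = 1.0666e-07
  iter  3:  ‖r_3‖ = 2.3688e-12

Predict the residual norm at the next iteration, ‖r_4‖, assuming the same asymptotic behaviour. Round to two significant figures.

7.0e-20

First estimate the order: p ≈ ln(‖r_3‖/‖r_2‖) / ln(‖r_2‖/‖r_1‖) = ln(2.3688e-12/1.0666e-07)/ln(1.0666e-07/8.0164e-05) = ln(2.22089e-05)/ln(0.00133052) ≈ 1.6180.
Then ‖r_4‖ ≈ ‖r_3‖·(‖r_3‖/‖r_2‖)^p = 2.3688e-12·(2.22089e-05)^1.6180 = 2.3688e-12·2.95584e-08 ≈ 7.002e-20.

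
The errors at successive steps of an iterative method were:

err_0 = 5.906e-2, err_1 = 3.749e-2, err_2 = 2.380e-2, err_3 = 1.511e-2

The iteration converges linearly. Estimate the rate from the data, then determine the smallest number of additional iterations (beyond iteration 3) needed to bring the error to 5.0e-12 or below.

Rate ρ ≈ err_3/err_2 = 1.511e-2/2.380e-2 = 0.6349.
After j more steps, err_{3+j} ≈ 1.511e-2·ρ^j; need ρ^j ≤ 5.0e-12/1.511e-2 = 3.30907e-10.
j ≥ ln(3.30907e-10)/ln(0.6349) = -21.8292/-0.45429 = 48.051.
So 49 more iterations are needed.

49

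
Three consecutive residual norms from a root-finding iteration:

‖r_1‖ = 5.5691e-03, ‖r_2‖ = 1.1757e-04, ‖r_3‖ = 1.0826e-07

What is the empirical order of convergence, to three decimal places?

p ≈ ln(‖r_3‖/‖r_2‖) / ln(‖r_2‖/‖r_1‖)
  = ln(1.0826e-07/1.1757e-04) / ln(1.1757e-04/5.5691e-03)
  = ln(0.000920813) / ln(0.0211111)
  = -6.990254 / -3.857956 ≈ 1.811906

1.812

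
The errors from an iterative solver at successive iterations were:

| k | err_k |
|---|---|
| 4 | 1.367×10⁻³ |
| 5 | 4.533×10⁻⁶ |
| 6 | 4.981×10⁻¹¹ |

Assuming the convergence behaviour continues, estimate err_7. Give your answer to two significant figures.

6.0e-21

First estimate the order: p ≈ ln(err_6/err_5) / ln(err_5/err_4) = ln(4.981×10⁻¹¹/4.533×10⁻⁶)/ln(4.533×10⁻⁶/1.367×10⁻³) = ln(1.09883e-05)/ln(0.00331602) ≈ 2.0001.
Then err_7 ≈ err_6·(err_6/err_5)^p = 4.981×10⁻¹¹·(1.09883e-05)^2.0001 = 4.981×10⁻¹¹·1.20605e-10 ≈ 6.007e-21.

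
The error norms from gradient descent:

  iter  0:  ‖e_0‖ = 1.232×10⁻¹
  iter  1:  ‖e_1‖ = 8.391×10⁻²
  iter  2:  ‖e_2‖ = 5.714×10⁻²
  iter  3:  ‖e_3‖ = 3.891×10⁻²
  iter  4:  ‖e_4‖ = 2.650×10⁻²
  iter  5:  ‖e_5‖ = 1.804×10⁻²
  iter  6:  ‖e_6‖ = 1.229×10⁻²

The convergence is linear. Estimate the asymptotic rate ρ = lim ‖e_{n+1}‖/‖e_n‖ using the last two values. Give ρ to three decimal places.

ρ ≈ ‖e_6‖/‖e_5‖ = 1.229×10⁻²/1.804×10⁻² = 0.68126

0.681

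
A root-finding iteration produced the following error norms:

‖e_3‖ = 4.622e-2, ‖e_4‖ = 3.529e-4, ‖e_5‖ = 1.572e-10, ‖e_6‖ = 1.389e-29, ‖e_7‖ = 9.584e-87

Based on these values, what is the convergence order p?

3

Consecutive ratios: ‖e_7‖/‖e_6‖ = 9.584e-87/1.389e-29 = 6.89993e-58, ‖e_6‖/‖e_5‖ = 1.389e-29/1.572e-10 = 8.83588e-20.
p ≈ ln(6.89993e-58)/ln(8.83588e-20) = -131.6184/-43.8729 ≈ 3.00.
So the convergence is cubic (order 3).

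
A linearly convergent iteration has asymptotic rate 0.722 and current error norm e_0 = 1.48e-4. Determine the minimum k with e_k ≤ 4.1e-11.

47

After k steps, e_k ≈ 1.48e-4·0.722^k.
Need 0.722^k ≤ 4.1e-11/1.48e-4 = 2.77027e-07.
k ≥ ln(2.77027e-07)/ln(0.722) = -15.0992/-0.32573 = 46.355.
Smallest integer k = 47.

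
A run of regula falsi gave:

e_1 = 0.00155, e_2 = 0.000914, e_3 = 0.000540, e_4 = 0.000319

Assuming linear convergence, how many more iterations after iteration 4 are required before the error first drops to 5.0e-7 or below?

Rate ρ ≈ e_4/e_3 = 0.000319/0.000540 = 0.5907.
After j more steps, e_{4+j} ≈ 0.000319·ρ^j; need ρ^j ≤ 5.0e-7/0.000319 = 0.0015674.
j ≥ ln(0.0015674)/ln(0.5907) = -6.4583/-0.52645 = 12.268.
So 13 more iterations are needed.

13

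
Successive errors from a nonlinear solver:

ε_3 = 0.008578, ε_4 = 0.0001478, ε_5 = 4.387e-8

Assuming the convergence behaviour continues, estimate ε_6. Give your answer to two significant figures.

First estimate the order: p ≈ ln(ε_5/ε_4) / ln(ε_4/ε_3) = ln(4.387e-8/0.0001478)/ln(0.0001478/0.008578) = ln(0.00029682)/ln(0.0172301) ≈ 2.0000.
Then ε_6 ≈ ε_5·(ε_5/ε_4)^p = 4.387e-8·(0.00029682)^2.0000 = 4.387e-8·8.81021e-08 ≈ 3.865e-15.

3.9e-15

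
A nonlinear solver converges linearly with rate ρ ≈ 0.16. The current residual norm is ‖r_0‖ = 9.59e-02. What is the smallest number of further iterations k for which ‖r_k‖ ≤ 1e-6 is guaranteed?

After k steps, ‖r_k‖ ≈ 9.59e-02·0.16^k.
Need 0.16^k ≤ 1e-6/9.59e-02 = 1.04275e-05.
k ≥ ln(1.04275e-05)/ln(0.16) = -11.4711/-1.83258 = 6.260.
Smallest integer k = 7.

7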